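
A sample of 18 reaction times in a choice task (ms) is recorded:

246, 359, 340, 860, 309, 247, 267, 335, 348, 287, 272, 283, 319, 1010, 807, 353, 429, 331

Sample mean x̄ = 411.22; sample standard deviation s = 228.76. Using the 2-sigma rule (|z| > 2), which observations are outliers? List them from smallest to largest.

1010

Cutoffs at x̄ ± 2s: 411.22 ± 2·228.76 = [-46.30, 868.74].
1010: z = 2.62, |z| > 2 → outlier.
Every other value lies within [-46.30, 868.74].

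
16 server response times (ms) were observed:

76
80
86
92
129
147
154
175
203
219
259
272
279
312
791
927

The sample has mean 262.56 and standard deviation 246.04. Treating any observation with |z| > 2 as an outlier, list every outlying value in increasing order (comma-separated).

791, 927

Cutoffs at x̄ ± 2s: 262.56 ± 2·246.04 = [-229.52, 754.64].
791: z = 2.15, |z| > 2 → outlier.
927: z = 2.70, |z| > 2 → outlier.
Every other value lies within [-229.52, 754.64].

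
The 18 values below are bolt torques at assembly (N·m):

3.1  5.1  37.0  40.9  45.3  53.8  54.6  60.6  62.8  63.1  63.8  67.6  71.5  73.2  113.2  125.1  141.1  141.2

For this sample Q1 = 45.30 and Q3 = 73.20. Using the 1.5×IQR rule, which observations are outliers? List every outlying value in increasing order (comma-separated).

IQR = Q3 − Q1 = 73.20 − 45.30 = 27.90.
Lower fence = Q1 − 1.5·IQR = 45.30 − 41.85 = 3.45.
Upper fence = Q3 + 1.5·IQR = 73.20 + 41.85 = 115.05.
3.1 < 3.45 → outlier.
125.1 > 115.05 → outlier.
141.1 > 115.05 → outlier.
141.2 > 115.05 → outlier.
All remaining values lie within [3.45, 115.05].

3.1, 125.1, 141.1, 141.2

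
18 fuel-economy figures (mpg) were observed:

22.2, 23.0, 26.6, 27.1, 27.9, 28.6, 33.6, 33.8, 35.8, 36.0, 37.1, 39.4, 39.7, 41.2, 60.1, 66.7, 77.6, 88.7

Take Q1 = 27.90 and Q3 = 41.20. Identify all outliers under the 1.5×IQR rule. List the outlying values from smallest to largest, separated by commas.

66.7, 77.6, 88.7

IQR = Q3 − Q1 = 41.20 − 27.90 = 13.30.
Lower fence = Q1 − 1.5·IQR = 27.90 − 19.95 = 7.95.
Upper fence = Q3 + 1.5·IQR = 41.20 + 19.95 = 61.15.
66.7 > 61.15 → outlier.
77.6 > 61.15 → outlier.
88.7 > 61.15 → outlier.
All remaining values lie within [7.95, 61.15].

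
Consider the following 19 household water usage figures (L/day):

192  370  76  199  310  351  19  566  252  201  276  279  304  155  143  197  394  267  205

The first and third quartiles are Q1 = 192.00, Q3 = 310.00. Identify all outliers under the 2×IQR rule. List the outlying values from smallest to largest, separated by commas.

566

IQR = Q3 − Q1 = 310.00 − 192.00 = 118.00.
Lower fence = Q1 − 2·IQR = 192.00 − 236.00 = -44.00.
Upper fence = Q3 + 2·IQR = 310.00 + 236.00 = 546.00.
566 > 546.00 → outlier.
All remaining values lie within [-44.00, 546.00].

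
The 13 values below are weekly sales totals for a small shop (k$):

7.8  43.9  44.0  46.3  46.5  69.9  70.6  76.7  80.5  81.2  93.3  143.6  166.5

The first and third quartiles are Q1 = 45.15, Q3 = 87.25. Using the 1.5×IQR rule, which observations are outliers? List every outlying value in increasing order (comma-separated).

166.5

IQR = Q3 − Q1 = 87.25 − 45.15 = 42.10.
Lower fence = Q1 − 1.5·IQR = 45.15 − 63.15 = -18.00.
Upper fence = Q3 + 1.5·IQR = 87.25 + 63.15 = 150.40.
166.5 > 150.40 → outlier.
All remaining values lie within [-18.00, 150.40].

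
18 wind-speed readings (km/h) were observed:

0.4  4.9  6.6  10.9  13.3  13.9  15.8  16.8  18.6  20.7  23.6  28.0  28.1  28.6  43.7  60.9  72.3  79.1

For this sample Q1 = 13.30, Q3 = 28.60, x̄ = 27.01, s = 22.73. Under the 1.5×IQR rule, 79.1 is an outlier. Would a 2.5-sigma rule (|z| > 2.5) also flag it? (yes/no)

no

z = (79.1 − 27.01) / 22.73 = 2.29.
|z| = 2.29 ≤ 2.5.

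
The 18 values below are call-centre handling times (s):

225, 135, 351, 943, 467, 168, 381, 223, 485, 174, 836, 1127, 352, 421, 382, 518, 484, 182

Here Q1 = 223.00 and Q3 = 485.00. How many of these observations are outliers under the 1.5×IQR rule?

2

IQR = 262.00; fences at 223.00 − 393.00 = -170.00 and 485.00 + 393.00 = 878.00.
Outside the cutoffs: 943, 1127.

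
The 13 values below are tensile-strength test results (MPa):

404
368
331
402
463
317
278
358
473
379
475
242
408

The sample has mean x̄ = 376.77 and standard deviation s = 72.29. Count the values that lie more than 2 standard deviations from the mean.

Cutoffs: x̄ ± 2s = [232.19, 521.35].
Every value lies within the cutoffs.

0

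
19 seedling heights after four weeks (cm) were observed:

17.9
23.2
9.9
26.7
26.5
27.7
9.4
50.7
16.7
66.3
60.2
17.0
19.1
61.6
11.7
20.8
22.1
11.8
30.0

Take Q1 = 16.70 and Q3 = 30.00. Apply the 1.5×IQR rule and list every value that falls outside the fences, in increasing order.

50.7, 60.2, 61.6, 66.3

IQR = Q3 − Q1 = 30.00 − 16.70 = 13.30.
Lower fence = Q1 − 1.5·IQR = 16.70 − 19.95 = -3.25.
Upper fence = Q3 + 1.5·IQR = 30.00 + 19.95 = 49.95.
50.7 > 49.95 → outlier.
60.2 > 49.95 → outlier.
61.6 > 49.95 → outlier.
66.3 > 49.95 → outlier.
All remaining values lie within [-3.25, 49.95].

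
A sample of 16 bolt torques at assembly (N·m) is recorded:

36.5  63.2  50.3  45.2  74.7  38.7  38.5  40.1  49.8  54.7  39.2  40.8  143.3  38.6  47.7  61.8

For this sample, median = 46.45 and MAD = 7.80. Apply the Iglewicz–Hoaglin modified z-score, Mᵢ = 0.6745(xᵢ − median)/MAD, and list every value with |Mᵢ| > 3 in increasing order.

143.3

|Mᵢ| > 3 ⇔ |xᵢ − 46.45| > 3·7.80/0.6745 = 34.69.
So outliers lie outside [11.76, 81.14].
143.3: M = 8.38 → outlier.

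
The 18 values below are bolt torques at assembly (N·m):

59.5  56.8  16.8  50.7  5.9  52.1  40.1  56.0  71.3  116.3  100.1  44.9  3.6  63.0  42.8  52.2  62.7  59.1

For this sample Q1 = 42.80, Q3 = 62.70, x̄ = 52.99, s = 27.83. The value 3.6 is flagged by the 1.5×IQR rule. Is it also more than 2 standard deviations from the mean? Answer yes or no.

no

z = (3.6 − 52.99) / 27.83 = -1.77.
|z| = 1.77 ≤ 2.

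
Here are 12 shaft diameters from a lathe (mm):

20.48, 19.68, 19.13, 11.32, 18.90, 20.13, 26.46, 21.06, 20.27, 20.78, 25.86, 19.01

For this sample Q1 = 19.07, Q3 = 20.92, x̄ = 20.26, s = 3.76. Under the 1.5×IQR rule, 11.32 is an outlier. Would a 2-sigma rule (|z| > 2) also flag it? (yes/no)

yes

z = (11.32 − 20.26) / 3.76 = -2.38.
|z| = 2.38 > 2.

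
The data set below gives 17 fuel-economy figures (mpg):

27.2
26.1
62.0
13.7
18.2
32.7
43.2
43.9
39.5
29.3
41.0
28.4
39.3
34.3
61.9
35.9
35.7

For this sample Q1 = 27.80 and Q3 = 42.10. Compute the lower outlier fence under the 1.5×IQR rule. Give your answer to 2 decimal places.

IQR = Q3 − Q1 = 42.10 − 27.80 = 14.30.
Lower fence = Q1 − 1.5·IQR = 27.80 − 21.45 = 6.35.
Upper fence = Q3 + 1.5·IQR = 42.10 + 21.45 = 63.55.

6.35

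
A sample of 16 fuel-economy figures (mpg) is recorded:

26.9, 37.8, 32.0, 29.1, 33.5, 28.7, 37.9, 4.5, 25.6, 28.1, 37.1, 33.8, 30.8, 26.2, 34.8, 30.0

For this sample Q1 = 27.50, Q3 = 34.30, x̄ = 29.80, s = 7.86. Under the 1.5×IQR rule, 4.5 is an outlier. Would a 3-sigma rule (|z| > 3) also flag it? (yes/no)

yes

z = (4.5 − 29.80) / 7.86 = -3.22.
|z| = 3.22 > 3.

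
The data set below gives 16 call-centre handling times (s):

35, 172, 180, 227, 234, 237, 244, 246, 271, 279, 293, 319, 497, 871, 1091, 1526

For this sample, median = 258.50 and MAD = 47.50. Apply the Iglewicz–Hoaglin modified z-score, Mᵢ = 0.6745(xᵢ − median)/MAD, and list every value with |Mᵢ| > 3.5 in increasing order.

|Mᵢ| > 3.5 ⇔ |xᵢ − 258.50| > 3.5·47.50/0.6745 = 246.48.
So outliers lie outside [12.02, 504.98].
871: M = 8.70 → outlier.
1091: M = 11.82 → outlier.
1526: M = 18.00 → outlier.

871, 1091, 1526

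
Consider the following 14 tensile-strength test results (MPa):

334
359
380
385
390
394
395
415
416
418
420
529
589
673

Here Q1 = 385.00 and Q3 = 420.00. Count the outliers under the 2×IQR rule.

IQR = 35.00; fences at 385.00 − 70.00 = 315.00 and 420.00 + 70.00 = 490.00.
Outside the cutoffs: 529, 589, 673.

3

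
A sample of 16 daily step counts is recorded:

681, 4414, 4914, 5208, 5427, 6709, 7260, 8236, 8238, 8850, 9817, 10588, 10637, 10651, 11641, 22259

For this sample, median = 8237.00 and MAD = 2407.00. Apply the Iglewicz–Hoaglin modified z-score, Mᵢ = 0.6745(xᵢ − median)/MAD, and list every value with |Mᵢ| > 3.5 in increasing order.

22259

|Mᵢ| > 3.5 ⇔ |xᵢ − 8237.00| > 3.5·2407.00/0.6745 = 12489.99.
So outliers lie outside [-4252.99, 20726.99].
22259: M = 3.93 → outlier.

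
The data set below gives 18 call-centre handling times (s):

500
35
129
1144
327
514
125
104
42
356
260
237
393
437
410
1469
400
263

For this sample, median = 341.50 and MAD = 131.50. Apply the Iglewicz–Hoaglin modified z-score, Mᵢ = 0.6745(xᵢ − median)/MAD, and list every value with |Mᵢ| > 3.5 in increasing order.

1144, 1469

|Mᵢ| > 3.5 ⇔ |xᵢ − 341.50| > 3.5·131.50/0.6745 = 682.36.
So outliers lie outside [-340.86, 1023.86].
1144: M = 4.12 → outlier.
1469: M = 5.78 → outlier.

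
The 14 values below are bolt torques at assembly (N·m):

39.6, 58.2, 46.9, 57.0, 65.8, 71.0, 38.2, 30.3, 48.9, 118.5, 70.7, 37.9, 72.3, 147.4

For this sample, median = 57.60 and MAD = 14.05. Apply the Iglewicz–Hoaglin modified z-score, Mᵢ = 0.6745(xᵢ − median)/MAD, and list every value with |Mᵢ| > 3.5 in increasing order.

147.4

|Mᵢ| > 3.5 ⇔ |xᵢ − 57.60| > 3.5·14.05/0.6745 = 72.91.
So outliers lie outside [-15.31, 130.51].
147.4: M = 4.31 → outlier.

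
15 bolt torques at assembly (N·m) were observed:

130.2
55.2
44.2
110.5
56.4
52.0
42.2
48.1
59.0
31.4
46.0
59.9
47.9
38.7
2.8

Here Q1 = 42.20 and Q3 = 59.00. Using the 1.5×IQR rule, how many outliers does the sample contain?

3

IQR = 16.80; fences at 42.20 − 25.20 = 17.00 and 59.00 + 25.20 = 84.20.
Outside the cutoffs: 2.8, 110.5, 130.2.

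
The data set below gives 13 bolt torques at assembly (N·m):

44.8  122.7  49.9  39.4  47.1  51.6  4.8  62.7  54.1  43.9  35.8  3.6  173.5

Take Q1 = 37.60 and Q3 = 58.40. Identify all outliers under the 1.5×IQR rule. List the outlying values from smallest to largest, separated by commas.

IQR = Q3 − Q1 = 58.40 − 37.60 = 20.80.
Lower fence = Q1 − 1.5·IQR = 37.60 − 31.20 = 6.40.
Upper fence = Q3 + 1.5·IQR = 58.40 + 31.20 = 89.60.
3.6 < 6.40 → outlier.
4.8 < 6.40 → outlier.
122.7 > 89.60 → outlier.
173.5 > 89.60 → outlier.
All remaining values lie within [6.40, 89.60].

3.6, 4.8, 122.7, 173.5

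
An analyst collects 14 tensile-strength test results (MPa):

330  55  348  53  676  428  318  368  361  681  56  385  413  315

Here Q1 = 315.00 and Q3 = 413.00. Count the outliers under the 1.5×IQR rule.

5

IQR = 98.00; fences at 315.00 − 147.00 = 168.00 and 413.00 + 147.00 = 560.00.
Outside the cutoffs: 53, 55, 56, 676, 681.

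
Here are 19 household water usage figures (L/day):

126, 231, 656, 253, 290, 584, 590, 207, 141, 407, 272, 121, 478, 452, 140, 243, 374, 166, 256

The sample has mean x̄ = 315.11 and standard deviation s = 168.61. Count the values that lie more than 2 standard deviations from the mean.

1

Cutoffs: x̄ ± 2s = [-22.11, 652.33].
Outside the cutoffs: 656.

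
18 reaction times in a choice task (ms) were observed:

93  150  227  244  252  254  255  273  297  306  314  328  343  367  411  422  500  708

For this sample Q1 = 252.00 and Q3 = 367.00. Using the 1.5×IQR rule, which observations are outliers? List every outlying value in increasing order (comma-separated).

IQR = Q3 − Q1 = 367.00 − 252.00 = 115.00.
Lower fence = Q1 − 1.5·IQR = 252.00 − 172.50 = 79.50.
Upper fence = Q3 + 1.5·IQR = 367.00 + 172.50 = 539.50.
708 > 539.50 → outlier.
All remaining values lie within [79.50, 539.50].

708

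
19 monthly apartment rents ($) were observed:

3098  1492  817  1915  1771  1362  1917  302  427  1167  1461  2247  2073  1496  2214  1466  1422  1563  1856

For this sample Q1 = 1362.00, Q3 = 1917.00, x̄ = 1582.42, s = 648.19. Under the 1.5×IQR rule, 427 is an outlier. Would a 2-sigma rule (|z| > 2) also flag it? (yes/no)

no

z = (427 − 1582.42) / 648.19 = -1.78.
|z| = 1.78 ≤ 2.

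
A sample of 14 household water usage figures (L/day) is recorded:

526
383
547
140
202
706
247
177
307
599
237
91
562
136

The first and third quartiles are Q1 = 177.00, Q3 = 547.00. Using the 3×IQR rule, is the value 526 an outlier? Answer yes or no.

no

IQR = Q3 − Q1 = 547.00 − 177.00 = 370.00.
Lower fence = Q1 − 3·IQR = 177.00 − 1110.00 = -933.00.
Upper fence = Q3 + 3·IQR = 547.00 + 1110.00 = 1657.00.
526 lies within [-933.00, 1657.00].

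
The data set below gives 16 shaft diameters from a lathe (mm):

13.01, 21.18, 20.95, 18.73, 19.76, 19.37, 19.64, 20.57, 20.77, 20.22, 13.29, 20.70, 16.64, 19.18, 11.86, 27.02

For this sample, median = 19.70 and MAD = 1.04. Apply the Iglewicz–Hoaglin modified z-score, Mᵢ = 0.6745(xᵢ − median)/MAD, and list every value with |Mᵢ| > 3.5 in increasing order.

|Mᵢ| > 3.5 ⇔ |xᵢ − 19.70| > 3.5·1.04/0.6745 = 5.40.
So outliers lie outside [14.30, 25.10].
11.86: M = -5.08 → outlier.
13.01: M = -4.34 → outlier.
13.29: M = -4.16 → outlier.
27.02: M = 4.75 → outlier.

11.86, 13.01, 13.29, 27.02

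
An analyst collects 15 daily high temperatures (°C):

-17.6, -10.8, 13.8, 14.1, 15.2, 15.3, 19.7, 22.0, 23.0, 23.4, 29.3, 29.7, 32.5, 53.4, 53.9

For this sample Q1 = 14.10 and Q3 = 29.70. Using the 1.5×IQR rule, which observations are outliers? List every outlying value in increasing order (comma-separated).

IQR = Q3 − Q1 = 29.70 − 14.10 = 15.60.
Lower fence = Q1 − 1.5·IQR = 14.10 − 23.40 = -9.30.
Upper fence = Q3 + 1.5·IQR = 29.70 + 23.40 = 53.10.
-17.6 < -9.30 → outlier.
-10.8 < -9.30 → outlier.
53.4 > 53.10 → outlier.
53.9 > 53.10 → outlier.
All remaining values lie within [-9.30, 53.10].

-17.6, -10.8, 53.4, 53.9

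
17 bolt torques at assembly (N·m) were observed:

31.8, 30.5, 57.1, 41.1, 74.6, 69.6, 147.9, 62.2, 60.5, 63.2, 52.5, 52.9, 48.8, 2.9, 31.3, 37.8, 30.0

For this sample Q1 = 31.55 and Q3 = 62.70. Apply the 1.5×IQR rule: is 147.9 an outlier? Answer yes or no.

IQR = Q3 − Q1 = 62.70 − 31.55 = 31.15.
Lower fence = Q1 − 1.5·IQR = 31.55 − 46.725 = -15.175.
Upper fence = Q3 + 1.5·IQR = 62.70 + 46.725 = 109.425.
147.9 lies above the upper fence.

yes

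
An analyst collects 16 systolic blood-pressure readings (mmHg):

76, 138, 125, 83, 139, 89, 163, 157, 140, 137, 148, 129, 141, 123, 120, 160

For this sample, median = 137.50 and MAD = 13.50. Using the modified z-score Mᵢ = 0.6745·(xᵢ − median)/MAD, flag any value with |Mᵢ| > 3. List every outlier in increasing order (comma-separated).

76

|Mᵢ| > 3 ⇔ |xᵢ − 137.50| > 3·13.50/0.6745 = 60.04.
So outliers lie outside [77.46, 197.54].
76: M = -3.07 → outlier.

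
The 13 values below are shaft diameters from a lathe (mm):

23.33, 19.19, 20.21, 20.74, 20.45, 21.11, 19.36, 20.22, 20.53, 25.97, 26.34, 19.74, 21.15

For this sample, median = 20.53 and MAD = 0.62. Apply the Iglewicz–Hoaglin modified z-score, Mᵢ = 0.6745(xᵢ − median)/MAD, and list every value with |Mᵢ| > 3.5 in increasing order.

|Mᵢ| > 3.5 ⇔ |xᵢ − 20.53| > 3.5·0.62/0.6745 = 3.22.
So outliers lie outside [17.31, 23.75].
25.97: M = 5.92 → outlier.
26.34: M = 6.32 → outlier.

25.97, 26.34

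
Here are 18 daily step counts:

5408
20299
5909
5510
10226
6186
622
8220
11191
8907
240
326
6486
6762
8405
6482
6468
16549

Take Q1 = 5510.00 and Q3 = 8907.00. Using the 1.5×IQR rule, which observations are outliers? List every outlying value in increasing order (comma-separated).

IQR = Q3 − Q1 = 8907.00 − 5510.00 = 3397.00.
Lower fence = Q1 − 1.5·IQR = 5510.00 − 5095.50 = 414.50.
Upper fence = Q3 + 1.5·IQR = 8907.00 + 5095.50 = 14002.50.
240 < 414.50 → outlier.
326 < 414.50 → outlier.
16549 > 14002.50 → outlier.
20299 > 14002.50 → outlier.
All remaining values lie within [414.50, 14002.50].

240, 326, 16549, 20299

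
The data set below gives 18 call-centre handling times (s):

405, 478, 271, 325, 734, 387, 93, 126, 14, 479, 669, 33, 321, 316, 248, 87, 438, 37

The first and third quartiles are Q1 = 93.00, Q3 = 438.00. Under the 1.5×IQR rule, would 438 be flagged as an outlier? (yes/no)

IQR = Q3 − Q1 = 438.00 − 93.00 = 345.00.
Lower fence = Q1 − 1.5·IQR = 93.00 − 517.50 = -424.50.
Upper fence = Q3 + 1.5·IQR = 438.00 + 517.50 = 955.50.
438 lies within [-424.50, 955.50].

no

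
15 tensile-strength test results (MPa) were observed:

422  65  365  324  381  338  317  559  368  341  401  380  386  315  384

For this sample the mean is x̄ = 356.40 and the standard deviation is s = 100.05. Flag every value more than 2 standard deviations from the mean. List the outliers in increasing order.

65, 559

Cutoffs at x̄ ± 2s: 356.40 ± 2·100.05 = [156.30, 556.50].
65: z = -2.91, |z| > 2 → outlier.
559: z = 2.02, |z| > 2 → outlier.
Every other value lies within [156.30, 556.50].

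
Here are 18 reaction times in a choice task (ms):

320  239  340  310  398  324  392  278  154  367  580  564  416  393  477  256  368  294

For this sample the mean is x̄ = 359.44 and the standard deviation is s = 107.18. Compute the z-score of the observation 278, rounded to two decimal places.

z = (278 − 359.44) / 107.18 = -0.76.

-0.76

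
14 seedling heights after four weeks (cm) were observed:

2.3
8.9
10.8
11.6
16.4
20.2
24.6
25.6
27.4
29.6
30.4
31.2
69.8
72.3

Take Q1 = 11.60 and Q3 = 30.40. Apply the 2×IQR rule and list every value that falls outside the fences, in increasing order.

IQR = Q3 − Q1 = 30.40 − 11.60 = 18.80.
Lower fence = Q1 − 2·IQR = 11.60 − 37.60 = -26.00.
Upper fence = Q3 + 2·IQR = 30.40 + 37.60 = 68.00.
69.8 > 68.00 → outlier.
72.3 > 68.00 → outlier.
All remaining values lie within [-26.00, 68.00].

69.8, 72.3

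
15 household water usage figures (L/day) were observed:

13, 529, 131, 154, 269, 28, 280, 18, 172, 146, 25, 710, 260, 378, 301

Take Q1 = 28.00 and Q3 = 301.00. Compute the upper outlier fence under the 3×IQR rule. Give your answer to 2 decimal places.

IQR = Q3 − Q1 = 301.00 − 28.00 = 273.00.
Lower fence = Q1 − 3·IQR = 28.00 − 819.00 = -791.00.
Upper fence = Q3 + 3·IQR = 301.00 + 819.00 = 1120.00.

1120.00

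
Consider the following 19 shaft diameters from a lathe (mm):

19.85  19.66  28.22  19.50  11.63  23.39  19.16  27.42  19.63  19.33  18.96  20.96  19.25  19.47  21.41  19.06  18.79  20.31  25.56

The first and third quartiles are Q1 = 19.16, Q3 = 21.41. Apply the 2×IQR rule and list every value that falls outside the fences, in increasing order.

11.63, 27.42, 28.22

IQR = Q3 − Q1 = 21.41 − 19.16 = 2.25.
Lower fence = Q1 − 2·IQR = 19.16 − 4.50 = 14.66.
Upper fence = Q3 + 2·IQR = 21.41 + 4.50 = 25.91.
11.63 < 14.66 → outlier.
27.42 > 25.91 → outlier.
28.22 > 25.91 → outlier.
All remaining values lie within [14.66, 25.91].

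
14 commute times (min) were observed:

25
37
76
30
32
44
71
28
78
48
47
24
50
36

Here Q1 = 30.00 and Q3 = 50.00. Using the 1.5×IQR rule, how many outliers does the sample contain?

IQR = 20.00; fences at 30.00 − 30.00 = 0.00 and 50.00 + 30.00 = 80.00.
Every value lies within the cutoffs.

0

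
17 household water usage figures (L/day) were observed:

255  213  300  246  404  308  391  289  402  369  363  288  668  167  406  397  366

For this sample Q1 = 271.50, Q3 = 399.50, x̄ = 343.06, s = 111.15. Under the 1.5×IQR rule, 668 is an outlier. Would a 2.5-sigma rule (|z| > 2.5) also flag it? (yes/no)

z = (668 − 343.06) / 111.15 = 2.92.
|z| = 2.92 > 2.5.

yes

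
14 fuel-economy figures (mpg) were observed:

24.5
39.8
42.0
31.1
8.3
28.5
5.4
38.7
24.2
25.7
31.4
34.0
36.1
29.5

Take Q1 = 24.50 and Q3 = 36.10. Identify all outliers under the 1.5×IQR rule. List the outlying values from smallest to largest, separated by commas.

IQR = Q3 − Q1 = 36.10 − 24.50 = 11.60.
Lower fence = Q1 − 1.5·IQR = 24.50 − 17.40 = 7.10.
Upper fence = Q3 + 1.5·IQR = 36.10 + 17.40 = 53.50.
5.4 < 7.10 → outlier.
All remaining values lie within [7.10, 53.50].

5.4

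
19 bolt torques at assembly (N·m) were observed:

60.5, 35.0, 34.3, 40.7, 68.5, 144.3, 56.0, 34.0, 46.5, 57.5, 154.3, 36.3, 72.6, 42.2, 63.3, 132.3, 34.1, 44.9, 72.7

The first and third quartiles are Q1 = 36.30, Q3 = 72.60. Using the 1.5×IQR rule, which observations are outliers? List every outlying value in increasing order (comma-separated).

IQR = Q3 − Q1 = 72.60 − 36.30 = 36.30.
Lower fence = Q1 − 1.5·IQR = 36.30 − 54.45 = -18.15.
Upper fence = Q3 + 1.5·IQR = 72.60 + 54.45 = 127.05.
132.3 > 127.05 → outlier.
144.3 > 127.05 → outlier.
154.3 > 127.05 → outlier.
All remaining values lie within [-18.15, 127.05].

132.3, 144.3, 154.3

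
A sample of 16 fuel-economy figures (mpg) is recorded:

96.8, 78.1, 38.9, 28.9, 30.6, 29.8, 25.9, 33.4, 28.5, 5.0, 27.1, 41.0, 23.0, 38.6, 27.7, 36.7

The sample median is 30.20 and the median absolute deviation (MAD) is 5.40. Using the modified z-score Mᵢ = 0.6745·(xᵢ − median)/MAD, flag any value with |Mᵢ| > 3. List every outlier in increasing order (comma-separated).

|Mᵢ| > 3 ⇔ |xᵢ − 30.20| > 3·5.40/0.6745 = 24.02.
So outliers lie outside [6.18, 54.22].
5.0: M = -3.15 → outlier.
78.1: M = 5.98 → outlier.
96.8: M = 8.32 → outlier.

5.0, 78.1, 96.8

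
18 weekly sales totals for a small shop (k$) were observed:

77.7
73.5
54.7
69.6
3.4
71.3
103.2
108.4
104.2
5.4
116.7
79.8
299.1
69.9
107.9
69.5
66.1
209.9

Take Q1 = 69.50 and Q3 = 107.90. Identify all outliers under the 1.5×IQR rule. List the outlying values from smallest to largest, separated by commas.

3.4, 5.4, 209.9, 299.1

IQR = Q3 − Q1 = 107.90 − 69.50 = 38.40.
Lower fence = Q1 − 1.5·IQR = 69.50 − 57.60 = 11.90.
Upper fence = Q3 + 1.5·IQR = 107.90 + 57.60 = 165.50.
3.4 < 11.90 → outlier.
5.4 < 11.90 → outlier.
209.9 > 165.50 → outlier.
299.1 > 165.50 → outlier.
All remaining values lie within [11.90, 165.50].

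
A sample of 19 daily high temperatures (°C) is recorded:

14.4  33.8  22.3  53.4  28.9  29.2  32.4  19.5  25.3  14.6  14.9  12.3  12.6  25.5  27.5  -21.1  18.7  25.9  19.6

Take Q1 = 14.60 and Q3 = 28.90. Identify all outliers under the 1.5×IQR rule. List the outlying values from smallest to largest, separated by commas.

IQR = Q3 − Q1 = 28.90 − 14.60 = 14.30.
Lower fence = Q1 − 1.5·IQR = 14.60 − 21.45 = -6.85.
Upper fence = Q3 + 1.5·IQR = 28.90 + 21.45 = 50.35.
-21.1 < -6.85 → outlier.
53.4 > 50.35 → outlier.
All remaining values lie within [-6.85, 50.35].

-21.1, 53.4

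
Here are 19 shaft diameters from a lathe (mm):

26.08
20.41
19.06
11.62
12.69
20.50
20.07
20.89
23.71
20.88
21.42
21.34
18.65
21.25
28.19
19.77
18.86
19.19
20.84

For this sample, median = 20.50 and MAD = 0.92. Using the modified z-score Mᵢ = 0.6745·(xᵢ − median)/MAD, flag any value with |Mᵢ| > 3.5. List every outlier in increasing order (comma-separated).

11.62, 12.69, 26.08, 28.19

|Mᵢ| > 3.5 ⇔ |xᵢ − 20.50| > 3.5·0.92/0.6745 = 4.77.
So outliers lie outside [15.73, 25.27].
11.62: M = -6.51 → outlier.
12.69: M = -5.73 → outlier.
26.08: M = 4.09 → outlier.
28.19: M = 5.64 → outlier.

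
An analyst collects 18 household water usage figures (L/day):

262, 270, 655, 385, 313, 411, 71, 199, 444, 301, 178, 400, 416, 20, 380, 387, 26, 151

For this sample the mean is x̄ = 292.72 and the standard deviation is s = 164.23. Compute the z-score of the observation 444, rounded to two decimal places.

0.92

z = (444 − 292.72) / 164.23 = 0.92.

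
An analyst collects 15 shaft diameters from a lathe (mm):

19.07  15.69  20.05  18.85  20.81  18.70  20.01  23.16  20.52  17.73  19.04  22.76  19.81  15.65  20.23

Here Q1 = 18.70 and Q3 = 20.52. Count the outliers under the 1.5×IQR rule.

IQR = 1.82; fences at 18.70 − 2.73 = 15.97 and 20.52 + 2.73 = 23.25.
Outside the cutoffs: 15.65, 15.69.

2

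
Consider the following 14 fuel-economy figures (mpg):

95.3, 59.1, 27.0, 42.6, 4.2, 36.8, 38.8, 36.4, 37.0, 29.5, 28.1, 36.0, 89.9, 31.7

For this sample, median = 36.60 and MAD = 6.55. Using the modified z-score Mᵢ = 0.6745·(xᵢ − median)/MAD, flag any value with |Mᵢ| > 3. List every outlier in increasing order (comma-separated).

4.2, 89.9, 95.3

|Mᵢ| > 3 ⇔ |xᵢ − 36.60| > 3·6.55/0.6745 = 29.13.
So outliers lie outside [7.47, 65.73].
4.2: M = -3.34 → outlier.
89.9: M = 5.49 → outlier.
95.3: M = 6.04 → outlier.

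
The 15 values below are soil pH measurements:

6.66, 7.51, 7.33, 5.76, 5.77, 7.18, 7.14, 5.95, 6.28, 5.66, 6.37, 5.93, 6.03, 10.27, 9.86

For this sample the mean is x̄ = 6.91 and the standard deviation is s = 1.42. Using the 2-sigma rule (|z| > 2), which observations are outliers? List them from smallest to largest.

9.86, 10.27

Cutoffs at x̄ ± 2s: 6.91 ± 2·1.42 = [4.07, 9.75].
9.86: z = 2.08, |z| > 2 → outlier.
10.27: z = 2.37, |z| > 2 → outlier.
Every other value lies within [4.07, 9.75].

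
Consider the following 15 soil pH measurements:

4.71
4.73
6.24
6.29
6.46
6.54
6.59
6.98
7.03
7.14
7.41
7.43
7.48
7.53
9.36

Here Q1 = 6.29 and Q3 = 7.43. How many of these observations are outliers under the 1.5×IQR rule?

1

IQR = 1.14; fences at 6.29 − 1.71 = 4.58 and 7.43 + 1.71 = 9.14.
Outside the cutoffs: 9.36.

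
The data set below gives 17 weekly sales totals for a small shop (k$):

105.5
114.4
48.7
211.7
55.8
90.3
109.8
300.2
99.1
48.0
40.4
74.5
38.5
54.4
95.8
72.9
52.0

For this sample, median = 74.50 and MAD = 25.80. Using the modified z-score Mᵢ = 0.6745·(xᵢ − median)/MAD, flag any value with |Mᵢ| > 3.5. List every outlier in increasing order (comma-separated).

211.7, 300.2

|Mᵢ| > 3.5 ⇔ |xᵢ − 74.50| > 3.5·25.80/0.6745 = 133.88.
So outliers lie outside [-59.38, 208.38].
211.7: M = 3.59 → outlier.
300.2: M = 5.90 → outlier.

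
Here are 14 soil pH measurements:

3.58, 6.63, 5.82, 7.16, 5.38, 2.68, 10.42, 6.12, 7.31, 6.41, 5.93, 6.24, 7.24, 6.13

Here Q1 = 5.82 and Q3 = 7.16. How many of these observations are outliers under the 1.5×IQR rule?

IQR = 1.34; fences at 5.82 − 2.01 = 3.81 and 7.16 + 2.01 = 9.17.
Outside the cutoffs: 2.68, 3.58, 10.42.

3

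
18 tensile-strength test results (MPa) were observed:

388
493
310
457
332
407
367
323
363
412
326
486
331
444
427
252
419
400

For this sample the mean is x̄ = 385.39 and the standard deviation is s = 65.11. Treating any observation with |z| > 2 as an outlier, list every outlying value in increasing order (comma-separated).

252

Cutoffs at x̄ ± 2s: 385.39 ± 2·65.11 = [255.17, 515.61].
252: z = -2.05, |z| > 2 → outlier.
Every other value lies within [255.17, 515.61].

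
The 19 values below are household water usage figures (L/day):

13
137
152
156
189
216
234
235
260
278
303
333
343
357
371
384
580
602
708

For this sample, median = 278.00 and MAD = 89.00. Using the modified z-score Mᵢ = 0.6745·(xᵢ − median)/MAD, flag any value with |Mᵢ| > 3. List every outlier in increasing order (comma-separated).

|Mᵢ| > 3 ⇔ |xᵢ − 278.00| > 3·89.00/0.6745 = 395.85.
So outliers lie outside [-117.85, 673.85].
708: M = 3.26 → outlier.

708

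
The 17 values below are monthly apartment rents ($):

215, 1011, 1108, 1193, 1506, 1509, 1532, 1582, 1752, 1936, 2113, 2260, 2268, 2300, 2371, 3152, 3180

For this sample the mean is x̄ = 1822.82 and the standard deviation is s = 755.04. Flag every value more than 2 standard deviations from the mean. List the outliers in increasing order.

Cutoffs at x̄ ± 2s: 1822.82 ± 2·755.04 = [312.74, 3332.90].
215: z = -2.13, |z| > 2 → outlier.
Every other value lies within [312.74, 3332.90].

215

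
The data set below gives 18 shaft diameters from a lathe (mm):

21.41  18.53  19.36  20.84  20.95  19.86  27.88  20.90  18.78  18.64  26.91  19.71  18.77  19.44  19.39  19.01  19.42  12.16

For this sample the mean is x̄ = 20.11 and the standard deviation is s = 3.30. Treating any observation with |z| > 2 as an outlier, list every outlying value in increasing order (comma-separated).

12.16, 26.91, 27.88

Cutoffs at x̄ ± 2s: 20.11 ± 2·3.30 = [13.51, 26.71].
12.16: z = -2.41, |z| > 2 → outlier.
26.91: z = 2.06, |z| > 2 → outlier.
27.88: z = 2.35, |z| > 2 → outlier.
Every other value lies within [13.51, 26.71].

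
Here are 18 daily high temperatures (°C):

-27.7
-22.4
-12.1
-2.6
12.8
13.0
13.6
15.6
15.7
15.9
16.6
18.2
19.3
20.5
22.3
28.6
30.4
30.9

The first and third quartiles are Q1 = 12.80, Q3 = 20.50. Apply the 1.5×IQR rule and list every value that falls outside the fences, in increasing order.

-27.7, -22.4, -12.1, -2.6

IQR = Q3 − Q1 = 20.50 − 12.80 = 7.70.
Lower fence = Q1 − 1.5·IQR = 12.80 − 11.55 = 1.25.
Upper fence = Q3 + 1.5·IQR = 20.50 + 11.55 = 32.05.
-27.7 < 1.25 → outlier.
-22.4 < 1.25 → outlier.
-12.1 < 1.25 → outlier.
-2.6 < 1.25 → outlier.
All remaining values lie within [1.25, 32.05].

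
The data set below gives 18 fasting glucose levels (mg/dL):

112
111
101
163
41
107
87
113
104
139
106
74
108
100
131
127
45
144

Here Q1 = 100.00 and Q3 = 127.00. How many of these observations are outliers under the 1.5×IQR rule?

IQR = 27.00; fences at 100.00 − 40.50 = 59.50 and 127.00 + 40.50 = 167.50.
Outside the cutoffs: 41, 45.

2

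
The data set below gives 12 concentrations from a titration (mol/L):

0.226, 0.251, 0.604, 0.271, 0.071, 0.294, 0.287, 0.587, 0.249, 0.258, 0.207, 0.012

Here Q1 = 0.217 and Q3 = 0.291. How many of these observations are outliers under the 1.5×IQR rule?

IQR = 0.074; fences at 0.217 − 0.111 = 0.106 and 0.291 + 0.111 = 0.402.
Outside the cutoffs: 0.012, 0.071, 0.587, 0.604.

4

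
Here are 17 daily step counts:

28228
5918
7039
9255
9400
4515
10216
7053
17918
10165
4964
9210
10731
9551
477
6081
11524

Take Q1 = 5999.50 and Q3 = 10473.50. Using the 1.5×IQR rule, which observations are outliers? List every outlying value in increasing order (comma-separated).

17918, 28228

IQR = Q3 − Q1 = 10473.50 − 5999.50 = 4474.00.
Lower fence = Q1 − 1.5·IQR = 5999.50 − 6711.00 = -711.50.
Upper fence = Q3 + 1.5·IQR = 10473.50 + 6711.00 = 17184.50.
17918 > 17184.50 → outlier.
28228 > 17184.50 → outlier.
All remaining values lie within [-711.50, 17184.50].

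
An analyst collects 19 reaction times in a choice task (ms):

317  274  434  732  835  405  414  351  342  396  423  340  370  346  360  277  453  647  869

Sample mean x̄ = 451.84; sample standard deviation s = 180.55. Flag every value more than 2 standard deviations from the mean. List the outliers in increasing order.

Cutoffs at x̄ ± 2s: 451.84 ± 2·180.55 = [90.74, 812.94].
835: z = 2.12, |z| > 2 → outlier.
869: z = 2.31, |z| > 2 → outlier.
Every other value lies within [90.74, 812.94].

835, 869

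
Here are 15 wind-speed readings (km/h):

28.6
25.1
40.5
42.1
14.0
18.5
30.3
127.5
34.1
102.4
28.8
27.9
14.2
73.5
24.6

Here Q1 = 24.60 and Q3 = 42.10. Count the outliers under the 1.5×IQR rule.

3

IQR = 17.50; fences at 24.60 − 26.25 = -1.65 and 42.10 + 26.25 = 68.35.
Outside the cutoffs: 73.5, 102.4, 127.5.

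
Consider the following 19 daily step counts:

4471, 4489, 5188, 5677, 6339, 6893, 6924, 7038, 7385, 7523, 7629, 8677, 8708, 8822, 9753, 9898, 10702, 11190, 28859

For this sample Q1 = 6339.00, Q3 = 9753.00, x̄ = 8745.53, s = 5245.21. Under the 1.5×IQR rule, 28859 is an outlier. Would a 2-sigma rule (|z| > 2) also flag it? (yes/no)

yes

z = (28859 − 8745.53) / 5245.21 = 3.83.
|z| = 3.83 > 2.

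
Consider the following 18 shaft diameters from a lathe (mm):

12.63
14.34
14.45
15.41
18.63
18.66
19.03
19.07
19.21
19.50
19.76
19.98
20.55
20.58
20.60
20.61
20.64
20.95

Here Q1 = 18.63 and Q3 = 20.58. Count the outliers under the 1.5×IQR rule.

4

IQR = 1.95; fences at 18.63 − 2.925 = 15.705 and 20.58 + 2.925 = 23.505.
Outside the cutoffs: 12.63, 14.34, 14.45, 15.41.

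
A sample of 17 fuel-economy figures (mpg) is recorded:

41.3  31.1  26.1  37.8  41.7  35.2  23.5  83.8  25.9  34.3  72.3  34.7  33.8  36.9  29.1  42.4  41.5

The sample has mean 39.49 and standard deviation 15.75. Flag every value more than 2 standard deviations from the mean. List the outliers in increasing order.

Cutoffs at x̄ ± 2s: 39.49 ± 2·15.75 = [7.99, 70.99].
72.3: z = 2.08, |z| > 2 → outlier.
83.8: z = 2.81, |z| > 2 → outlier.
Every other value lies within [7.99, 70.99].

72.3, 83.8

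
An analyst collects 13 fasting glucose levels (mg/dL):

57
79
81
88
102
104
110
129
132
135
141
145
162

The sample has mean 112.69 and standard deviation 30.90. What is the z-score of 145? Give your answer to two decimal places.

z = (145 − 112.69) / 30.90 = 1.05.

1.05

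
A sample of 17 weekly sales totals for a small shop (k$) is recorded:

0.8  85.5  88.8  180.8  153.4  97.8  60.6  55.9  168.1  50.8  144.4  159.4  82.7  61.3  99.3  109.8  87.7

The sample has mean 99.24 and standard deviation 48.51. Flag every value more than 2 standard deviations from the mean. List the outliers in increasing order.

0.8

Cutoffs at x̄ ± 2s: 99.24 ± 2·48.51 = [2.22, 196.26].
0.8: z = -2.03, |z| > 2 → outlier.
Every other value lies within [2.22, 196.26].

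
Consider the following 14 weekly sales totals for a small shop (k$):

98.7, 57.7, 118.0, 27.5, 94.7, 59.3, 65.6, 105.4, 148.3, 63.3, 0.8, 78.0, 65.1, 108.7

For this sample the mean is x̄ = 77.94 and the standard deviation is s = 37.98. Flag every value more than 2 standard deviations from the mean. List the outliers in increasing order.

Cutoffs at x̄ ± 2s: 77.94 ± 2·37.98 = [1.98, 153.90].
0.8: z = -2.03, |z| > 2 → outlier.
Every other value lies within [1.98, 153.90].

0.8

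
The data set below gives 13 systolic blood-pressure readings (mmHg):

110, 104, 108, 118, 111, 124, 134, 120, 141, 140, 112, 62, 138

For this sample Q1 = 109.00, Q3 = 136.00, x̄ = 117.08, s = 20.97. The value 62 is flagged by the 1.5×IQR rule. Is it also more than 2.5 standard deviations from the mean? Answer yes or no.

yes

z = (62 − 117.08) / 20.97 = -2.63.
|z| = 2.63 > 2.5.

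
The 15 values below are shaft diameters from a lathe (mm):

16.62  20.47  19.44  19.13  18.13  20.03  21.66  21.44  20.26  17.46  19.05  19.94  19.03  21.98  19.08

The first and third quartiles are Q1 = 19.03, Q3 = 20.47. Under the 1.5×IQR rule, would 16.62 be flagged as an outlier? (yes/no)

yes

IQR = Q3 − Q1 = 20.47 − 19.03 = 1.44.
Lower fence = Q1 − 1.5·IQR = 19.03 − 2.16 = 16.87.
Upper fence = Q3 + 1.5·IQR = 20.47 + 2.16 = 22.63.
16.62 lies below the lower fence.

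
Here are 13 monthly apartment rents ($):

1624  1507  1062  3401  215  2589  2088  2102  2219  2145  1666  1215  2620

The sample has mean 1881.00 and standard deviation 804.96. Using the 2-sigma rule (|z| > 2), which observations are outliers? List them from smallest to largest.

215

Cutoffs at x̄ ± 2s: 1881.00 ± 2·804.96 = [271.08, 3490.92].
215: z = -2.07, |z| > 2 → outlier.
Every other value lies within [271.08, 3490.92].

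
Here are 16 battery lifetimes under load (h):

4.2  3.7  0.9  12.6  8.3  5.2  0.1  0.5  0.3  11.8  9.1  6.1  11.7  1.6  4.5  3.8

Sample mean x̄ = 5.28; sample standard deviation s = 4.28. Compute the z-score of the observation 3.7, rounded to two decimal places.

z = (3.7 − 5.28) / 4.28 = -0.37.

-0.37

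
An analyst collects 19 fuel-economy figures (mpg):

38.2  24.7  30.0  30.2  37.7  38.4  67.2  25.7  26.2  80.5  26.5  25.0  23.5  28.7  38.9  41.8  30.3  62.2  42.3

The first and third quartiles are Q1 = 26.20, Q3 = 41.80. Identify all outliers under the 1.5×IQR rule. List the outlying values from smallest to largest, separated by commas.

IQR = Q3 − Q1 = 41.80 − 26.20 = 15.60.
Lower fence = Q1 − 1.5·IQR = 26.20 − 23.40 = 2.80.
Upper fence = Q3 + 1.5·IQR = 41.80 + 23.40 = 65.20.
67.2 > 65.20 → outlier.
80.5 > 65.20 → outlier.
All remaining values lie within [2.80, 65.20].

67.2, 80.5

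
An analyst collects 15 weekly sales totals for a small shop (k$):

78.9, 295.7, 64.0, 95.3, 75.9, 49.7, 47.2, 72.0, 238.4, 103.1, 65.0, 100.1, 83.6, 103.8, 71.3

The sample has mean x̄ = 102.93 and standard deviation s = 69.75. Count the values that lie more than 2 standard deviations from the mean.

1

Cutoffs: x̄ ± 2s = [-36.57, 242.43].
Outside the cutoffs: 295.7.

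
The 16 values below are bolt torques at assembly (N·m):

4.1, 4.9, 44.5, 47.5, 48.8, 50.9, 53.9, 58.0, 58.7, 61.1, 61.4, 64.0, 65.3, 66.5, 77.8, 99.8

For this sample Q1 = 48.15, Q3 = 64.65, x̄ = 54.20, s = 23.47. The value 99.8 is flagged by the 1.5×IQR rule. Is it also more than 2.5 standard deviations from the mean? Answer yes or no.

z = (99.8 − 54.20) / 23.47 = 1.94.
|z| = 1.94 ≤ 2.5.

no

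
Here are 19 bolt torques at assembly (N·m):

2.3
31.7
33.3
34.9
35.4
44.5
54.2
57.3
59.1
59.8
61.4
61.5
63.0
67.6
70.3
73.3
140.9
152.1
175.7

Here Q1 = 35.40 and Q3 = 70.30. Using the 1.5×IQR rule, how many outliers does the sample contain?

3

IQR = 34.90; fences at 35.40 − 52.35 = -16.95 and 70.30 + 52.35 = 122.65.
Outside the cutoffs: 140.9, 152.1, 175.7.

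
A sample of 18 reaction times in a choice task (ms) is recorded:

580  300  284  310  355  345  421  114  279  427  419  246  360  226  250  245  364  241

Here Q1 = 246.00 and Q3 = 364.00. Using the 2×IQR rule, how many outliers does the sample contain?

0

IQR = 118.00; fences at 246.00 − 236.00 = 10.00 and 364.00 + 236.00 = 600.00.
Every value lies within the cutoffs.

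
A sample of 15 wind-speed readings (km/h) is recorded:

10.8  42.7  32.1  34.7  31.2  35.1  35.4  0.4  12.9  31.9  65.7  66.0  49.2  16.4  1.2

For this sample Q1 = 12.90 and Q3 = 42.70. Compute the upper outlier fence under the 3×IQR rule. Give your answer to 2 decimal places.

IQR = Q3 − Q1 = 42.70 − 12.90 = 29.80.
Lower fence = Q1 − 3·IQR = 12.90 − 89.40 = -76.50.
Upper fence = Q3 + 3·IQR = 42.70 + 89.40 = 132.10.

132.10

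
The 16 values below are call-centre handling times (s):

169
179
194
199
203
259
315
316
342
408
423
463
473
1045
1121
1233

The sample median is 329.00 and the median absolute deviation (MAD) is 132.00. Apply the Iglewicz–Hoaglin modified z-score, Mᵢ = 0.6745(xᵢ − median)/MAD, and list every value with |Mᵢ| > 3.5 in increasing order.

|Mᵢ| > 3.5 ⇔ |xᵢ − 329.00| > 3.5·132.00/0.6745 = 684.95.
So outliers lie outside [-355.95, 1013.95].
1045: M = 3.66 → outlier.
1121: M = 4.05 → outlier.
1233: M = 4.62 → outlier.

1045, 1121, 1233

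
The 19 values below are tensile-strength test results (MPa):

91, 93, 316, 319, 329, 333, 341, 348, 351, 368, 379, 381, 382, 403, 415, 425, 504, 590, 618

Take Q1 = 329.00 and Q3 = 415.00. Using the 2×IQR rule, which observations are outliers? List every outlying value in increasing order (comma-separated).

91, 93, 590, 618

IQR = Q3 − Q1 = 415.00 − 329.00 = 86.00.
Lower fence = Q1 − 2·IQR = 329.00 − 172.00 = 157.00.
Upper fence = Q3 + 2·IQR = 415.00 + 172.00 = 587.00.
91 < 157.00 → outlier.
93 < 157.00 → outlier.
590 > 587.00 → outlier.
618 > 587.00 → outlier.
All remaining values lie within [157.00, 587.00].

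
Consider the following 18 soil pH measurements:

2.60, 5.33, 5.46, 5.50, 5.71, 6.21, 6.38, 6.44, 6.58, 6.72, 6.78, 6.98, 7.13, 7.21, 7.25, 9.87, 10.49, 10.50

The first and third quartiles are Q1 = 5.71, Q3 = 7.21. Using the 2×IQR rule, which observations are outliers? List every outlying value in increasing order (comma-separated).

2.60, 10.49, 10.50

IQR = Q3 − Q1 = 7.21 − 5.71 = 1.50.
Lower fence = Q1 − 2·IQR = 5.71 − 3.00 = 2.71.
Upper fence = Q3 + 2·IQR = 7.21 + 3.00 = 10.21.
2.60 < 2.71 → outlier.
10.49 > 10.21 → outlier.
10.50 > 10.21 → outlier.
All remaining values lie within [2.71, 10.21].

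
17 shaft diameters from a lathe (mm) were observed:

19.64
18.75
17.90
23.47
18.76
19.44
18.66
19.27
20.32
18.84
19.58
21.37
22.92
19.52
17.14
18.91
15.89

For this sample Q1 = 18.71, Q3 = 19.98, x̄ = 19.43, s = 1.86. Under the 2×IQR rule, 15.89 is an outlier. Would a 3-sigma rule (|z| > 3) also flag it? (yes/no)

z = (15.89 − 19.43) / 1.86 = -1.90.
|z| = 1.90 ≤ 3.

no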